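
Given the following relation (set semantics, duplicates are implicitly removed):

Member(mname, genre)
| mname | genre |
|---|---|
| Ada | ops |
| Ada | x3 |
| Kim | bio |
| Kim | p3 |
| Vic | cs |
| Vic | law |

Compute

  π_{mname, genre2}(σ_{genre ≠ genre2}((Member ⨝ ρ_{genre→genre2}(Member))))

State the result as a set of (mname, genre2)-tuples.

{(Ada, ops), (Ada, x3), (Kim, bio), (Kim, p3), (Vic, cs), (Vic, law)}

ρ[genre→genre2]: schema becomes (mname, genre2); tuples unchanged.
Joining Member and ρ_{genre→genre2}(Member) on mname yields {(Ada, ops, ops), (Ada, ops, x3), (Ada, x3, ops), (Ada, x3, x3), (Kim, bio, bio), (Kim, bio, p3), (Kim, p3, bio), (Kim, p3, p3), (Vic, cs, cs), (Vic, cs, law), (Vic, law, cs), (Vic, law, law)}.
Selection genre ≠ genre2: {(Ada, ops, x3), (Ada, x3, ops), (Kim, bio, p3), (Kim, p3, bio), (Vic, cs, law), (Vic, law, cs)}
Projecting to mname, genre2: {(Ada, ops), (Ada, x3), (Kim, bio), (Kim, p3), (Vic, cs), (Vic, law)}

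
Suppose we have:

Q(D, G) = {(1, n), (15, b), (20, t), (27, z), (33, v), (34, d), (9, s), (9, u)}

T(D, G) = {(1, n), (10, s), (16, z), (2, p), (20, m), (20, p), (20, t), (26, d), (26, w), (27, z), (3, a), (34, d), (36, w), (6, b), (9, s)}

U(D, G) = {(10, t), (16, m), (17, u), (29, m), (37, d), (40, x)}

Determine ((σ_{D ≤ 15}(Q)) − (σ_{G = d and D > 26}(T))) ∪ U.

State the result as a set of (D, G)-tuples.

{(1, n), (10, t), (15, b), (16, m), (17, u), (29, m), (37, d), (40, x), (9, s), (9, u)}

σ[D ≤ 15]: keep tuples satisfying D ≤ 15 → {(1, n), (15, b), (9, s), (9, u)}
σ[G = d and D > 26]: keep tuples satisfying G = d and D > 26 → {(34, d)}
Set difference of the two operands is {(1, n), (15, b), (9, s), (9, u)}.
Set union of the two operands is {(1, n), (10, t), (15, b), (16, m), (17, u), (29, m), (37, d), (40, x), (9, s), (9, u)}.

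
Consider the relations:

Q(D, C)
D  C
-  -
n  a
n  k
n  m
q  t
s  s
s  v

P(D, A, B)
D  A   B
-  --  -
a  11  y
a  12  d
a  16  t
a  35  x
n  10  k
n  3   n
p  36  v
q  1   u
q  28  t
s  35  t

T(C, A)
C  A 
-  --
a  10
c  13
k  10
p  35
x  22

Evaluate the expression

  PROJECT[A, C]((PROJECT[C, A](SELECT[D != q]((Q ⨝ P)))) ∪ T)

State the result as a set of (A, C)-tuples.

{(10, a), (10, k), (10, m), (13, c), (22, x), (3, a), (3, k), (3, m), (35, p), (35, s), (35, v)}

Joining Q and P on D yields {(n, a, 10, k), (n, a, 3, n), (n, k, 10, k), (n, k, 3, n), (n, m, 10, k), (n, m, 3, n), (q, t, 1, u), (q, t, 28, t), (s, s, 35, t), (s, v, 35, t)}.
Selection D != q: {(n, a, 10, k), (n, a, 3, n), (n, k, 10, k), (n, k, 3, n), (n, m, 10, k), (n, m, 3, n), (s, s, 35, t), (s, v, 35, t)}
Keep only column(s) C, A: {(a, 10), (a, 3), (k, 10), (k, 3), (m, 10), (m, 3), (s, 35), (v, 35)}
Taking the union: {(a, 10), (a, 3), (c, 13), (k, 10), (k, 3), (m, 10), (m, 3), (p, 35), (s, 35), (v, 35), (x, 22)}
Keep only column(s) A, C: {(10, a), (10, k), (10, m), (13, c), (22, x), (3, a), (3, k), (3, m), (35, p), (35, s), (35, v)}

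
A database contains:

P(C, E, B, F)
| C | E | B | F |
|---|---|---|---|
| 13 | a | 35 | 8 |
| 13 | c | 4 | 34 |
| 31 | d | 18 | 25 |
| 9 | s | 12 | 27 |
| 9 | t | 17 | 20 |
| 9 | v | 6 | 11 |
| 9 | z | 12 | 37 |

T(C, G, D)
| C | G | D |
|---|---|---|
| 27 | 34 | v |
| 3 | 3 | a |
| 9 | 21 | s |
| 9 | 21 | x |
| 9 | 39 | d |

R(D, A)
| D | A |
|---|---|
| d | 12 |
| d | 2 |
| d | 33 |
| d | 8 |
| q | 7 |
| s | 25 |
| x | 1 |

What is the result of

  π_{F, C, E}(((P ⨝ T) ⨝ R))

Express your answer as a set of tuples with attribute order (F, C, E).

Natural join on C: {(9, s, 12, 27, 21, s), (9, s, 12, 27, 21, x), (9, s, 12, 27, 39, d), (9, t, 17, 20, 21, s), (9, t, 17, 20, 21, x), (9, t, 17, 20, 39, d), (9, v, 6, 11, 21, s), (9, v, 6, 11, 21, x), (9, v, 6, 11, 39, d), (9, z, 12, 37, 21, s), (9, z, 12, 37, 21, x), (9, z, 12, 37, 39, d)}
Natural join on D: {(9, s, 12, 27, 21, s, 25), (9, s, 12, 27, 21, x, 1), (9, s, 12, 27, 39, d, 12), (9, s, 12, 27, 39, d, 2), (9, s, 12, 27, 39, d, 33), (9, s, 12, 27, 39, d, 8), (9, t, 17, 20, 21, s, 25), (9, t, 17, 20, 21, x, 1), (9, t, 17, 20, 39, d, 12), (9, t, 17, 20, 39, d, 2), (9, t, 17, 20, 39, d, 33), (9, t, 17, 20, 39, d, 8), (9, v, 6, 11, 21, s, 25), (9, v, 6, 11, 21, x, 1), (9, v, 6, 11, 39, d, 12), (9, v, 6, 11, 39, d, 2), (9, v, 6, 11, 39, d, 33), (9, v, 6, 11, 39, d, 8), (9, z, 12, 37, 21, s, 25), (9, z, 12, 37, 21, x, 1), (9, z, 12, 37, 39, d, 12), (9, z, 12, 37, 39, d, 2), (9, z, 12, 37, 39, d, 33), (9, z, 12, 37, 39, d, 8)}
Projecting to F, C, E (20 duplicate(s) eliminated): {(11, 9, v), (20, 9, t), (27, 9, s), (37, 9, z)}

{(11, 9, v), (20, 9, t), (27, 9, s), (37, 9, z)}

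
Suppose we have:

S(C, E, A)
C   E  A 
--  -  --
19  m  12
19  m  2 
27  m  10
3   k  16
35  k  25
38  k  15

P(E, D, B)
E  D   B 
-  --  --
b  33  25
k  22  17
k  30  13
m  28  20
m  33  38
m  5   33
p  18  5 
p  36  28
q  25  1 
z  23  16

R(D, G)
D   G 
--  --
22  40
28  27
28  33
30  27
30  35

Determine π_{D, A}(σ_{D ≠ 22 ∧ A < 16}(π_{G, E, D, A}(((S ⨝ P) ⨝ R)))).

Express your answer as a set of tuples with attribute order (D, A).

S ⋈ P (natural join on E): {(19, m, 12, 28, 20), (19, m, 12, 33, 38), (19, m, 12, 5, 33), (19, m, 2, 28, 20), (19, m, 2, 33, 38), (19, m, 2, 5, 33), (27, m, 10, 28, 20), (27, m, 10, 33, 38), (27, m, 10, 5, 33), (3, k, 16, 22, 17), (3, k, 16, 30, 13), (35, k, 25, 22, 17), (35, k, 25, 30, 13), (38, k, 15, 22, 17), (38, k, 15, 30, 13)}
(S ⨝ P) ⋈ R (natural join on D): {(19, m, 12, 28, 20, 27), (19, m, 12, 28, 20, 33), (19, m, 2, 28, 20, 27), (19, m, 2, 28, 20, 33), (27, m, 10, 28, 20, 27), (27, m, 10, 28, 20, 33), (3, k, 16, 22, 17, 40), (3, k, 16, 30, 13, 27), (3, k, 16, 30, 13, 35), (35, k, 25, 22, 17, 40), (35, k, 25, 30, 13, 27), (35, k, 25, 30, 13, 35), (38, k, 15, 22, 17, 40), (38, k, 15, 30, 13, 27), (38, k, 15, 30, 13, 35)}
π_{G, E, D, A} gives {(27, k, 30, 15), (27, k, 30, 16), (27, k, 30, 25), (27, m, 28, 10), (27, m, 28, 12), (27, m, 28, 2), (33, m, 28, 10), (33, m, 28, 12), (33, m, 28, 2), (35, k, 30, 15), (35, k, 30, 16), (35, k, 30, 25), (40, k, 22, 15), (40, k, 22, 16), (40, k, 22, 25)}.
Apply σ_{D ≠ 22 ∧ A < 16}; surviving tuples: {(27, k, 30, 15), (27, m, 28, 10), (27, m, 28, 12), (27, m, 28, 2), (33, m, 28, 10), (33, m, 28, 12), (33, m, 28, 2), (35, k, 30, 15)}
π_{D, A} gives {(28, 10), (28, 12), (28, 2), (30, 15)} (4 duplicate(s) eliminated).

{(28, 10), (28, 12), (28, 2), (30, 15)}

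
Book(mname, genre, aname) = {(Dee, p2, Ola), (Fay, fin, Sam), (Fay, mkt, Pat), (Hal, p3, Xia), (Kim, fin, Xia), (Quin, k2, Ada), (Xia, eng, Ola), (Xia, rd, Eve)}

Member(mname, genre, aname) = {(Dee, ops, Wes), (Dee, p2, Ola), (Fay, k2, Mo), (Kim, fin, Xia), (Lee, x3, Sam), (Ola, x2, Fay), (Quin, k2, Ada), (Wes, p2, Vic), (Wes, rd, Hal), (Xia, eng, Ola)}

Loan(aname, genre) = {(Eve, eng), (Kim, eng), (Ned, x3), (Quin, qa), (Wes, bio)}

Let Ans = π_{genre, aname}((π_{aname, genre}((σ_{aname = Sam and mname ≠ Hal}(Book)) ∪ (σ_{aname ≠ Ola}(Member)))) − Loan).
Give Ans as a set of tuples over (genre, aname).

{(fin, Sam), (fin, Xia), (k2, Ada), (k2, Mo), (ops, Wes), (p2, Vic), (rd, Hal), (x2, Fay), (x3, Sam)}

σ[aname = Sam and mname ≠ Hal]: keep tuples satisfying aname = Sam and mname ≠ Hal → {(Fay, fin, Sam)}
σ[aname ≠ Ola]: keep tuples satisfying aname ≠ Ola → {(Dee, ops, Wes), (Fay, k2, Mo), (Kim, fin, Xia), (Lee, x3, Sam), (Ola, x2, Fay), (Quin, k2, Ada), (Wes, p2, Vic), (Wes, rd, Hal)}
Union: {(Fay, fin, Sam)} with {(Dee, ops, Wes), (Fay, k2, Mo), (Kim, fin, Xia), (Lee, x3, Sam), (Ola, x2, Fay), (Quin, k2, Ada), (Wes, p2, Vic), (Wes, rd, Hal)} → {(Dee, ops, Wes), (Fay, fin, Sam), (Fay, k2, Mo), (Kim, fin, Xia), (Lee, x3, Sam), (Ola, x2, Fay), (Quin, k2, Ada), (Wes, p2, Vic), (Wes, rd, Hal)}
Projecting to aname, genre: {(Ada, k2), (Fay, x2), (Hal, rd), (Mo, k2), (Sam, fin), (Sam, x3), (Vic, p2), (Wes, ops), (Xia, fin)}
Difference: {(Ada, k2), (Fay, x2), (Hal, rd), (Mo, k2), (Sam, fin), (Sam, x3), (Vic, p2), (Wes, ops), (Xia, fin)} with {(Eve, eng), (Kim, eng), (Ned, x3), (Quin, qa), (Wes, bio)} → {(Ada, k2), (Fay, x2), (Hal, rd), (Mo, k2), (Sam, fin), (Sam, x3), (Vic, p2), (Wes, ops), (Xia, fin)}
Projecting to genre, aname: {(fin, Sam), (fin, Xia), (k2, Ada), (k2, Mo), (ops, Wes), (p2, Vic), (rd, Hal), (x2, Fay), (x3, Sam)}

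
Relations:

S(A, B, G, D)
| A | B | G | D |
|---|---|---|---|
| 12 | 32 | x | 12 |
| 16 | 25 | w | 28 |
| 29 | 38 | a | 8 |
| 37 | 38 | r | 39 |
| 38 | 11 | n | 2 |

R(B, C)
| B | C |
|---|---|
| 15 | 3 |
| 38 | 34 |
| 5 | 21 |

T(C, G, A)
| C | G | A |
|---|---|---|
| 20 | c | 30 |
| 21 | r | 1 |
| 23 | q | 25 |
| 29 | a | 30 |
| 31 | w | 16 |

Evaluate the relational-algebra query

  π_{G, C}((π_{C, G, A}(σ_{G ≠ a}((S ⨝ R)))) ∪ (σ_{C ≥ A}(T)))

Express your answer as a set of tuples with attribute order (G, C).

Natural join on B: {(29, 38, a, 8, 34), (37, 38, r, 39, 34)}
σ[G ≠ a]: keep tuples satisfying G ≠ a → {(37, 38, r, 39, 34)}
Keep only column(s) C, G, A: {(34, r, 37)}
σ[C ≥ A]: keep tuples satisfying C ≥ A → {(21, r, 1), (31, w, 16)}
Taking the union: {(21, r, 1), (31, w, 16), (34, r, 37)}
Keep only column(s) G, C: {(r, 21), (r, 34), (w, 31)}

{(r, 21), (r, 34), (w, 31)}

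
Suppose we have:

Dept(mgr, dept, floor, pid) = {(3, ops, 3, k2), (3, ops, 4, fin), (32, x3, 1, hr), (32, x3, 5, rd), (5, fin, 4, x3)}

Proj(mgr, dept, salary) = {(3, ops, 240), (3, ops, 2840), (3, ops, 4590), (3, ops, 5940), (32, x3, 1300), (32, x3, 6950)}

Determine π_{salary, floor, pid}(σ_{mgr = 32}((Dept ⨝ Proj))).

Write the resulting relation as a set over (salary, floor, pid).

{(1300, 1, hr), (1300, 5, rd), (6950, 1, hr), (6950, 5, rd)}

Dept ⋈ Proj (natural join on mgr, dept): {(3, ops, 3, k2, 240), (3, ops, 3, k2, 2840), (3, ops, 3, k2, 4590), (3, ops, 3, k2, 5940), (3, ops, 4, fin, 240), (3, ops, 4, fin, 2840), (3, ops, 4, fin, 4590), (3, ops, 4, fin, 5940), (32, x3, 1, hr, 1300), (32, x3, 1, hr, 6950), (32, x3, 5, rd, 1300), (32, x3, 5, rd, 6950)}
Apply σ_{mgr = 32}; surviving tuples: {(32, x3, 1, hr, 1300), (32, x3, 1, hr, 6950), (32, x3, 5, rd, 1300), (32, x3, 5, rd, 6950)}
π_{salary, floor, pid} gives {(1300, 1, hr), (1300, 5, rd), (6950, 1, hr), (6950, 5, rd)}.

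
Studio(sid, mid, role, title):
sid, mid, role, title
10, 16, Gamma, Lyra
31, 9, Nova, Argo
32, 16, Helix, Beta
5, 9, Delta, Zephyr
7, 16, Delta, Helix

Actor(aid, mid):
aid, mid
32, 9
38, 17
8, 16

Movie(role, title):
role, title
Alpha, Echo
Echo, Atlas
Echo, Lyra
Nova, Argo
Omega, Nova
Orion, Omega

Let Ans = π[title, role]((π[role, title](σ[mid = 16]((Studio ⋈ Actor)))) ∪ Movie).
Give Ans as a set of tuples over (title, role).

Studio ⋈ Actor (natural join on mid): {(10, 16, Gamma, Lyra, 8), (31, 9, Nova, Argo, 32), (32, 16, Helix, Beta, 8), (5, 9, Delta, Zephyr, 32), (7, 16, Delta, Helix, 8)}
Filtering on mid = 16 leaves {(10, 16, Gamma, Lyra, 8), (32, 16, Helix, Beta, 8), (7, 16, Delta, Helix, 8)}.
π_{role, title} gives {(Delta, Helix), (Gamma, Lyra), (Helix, Beta)}.
Set union of the two operands is {(Alpha, Echo), (Delta, Helix), (Echo, Atlas), (Echo, Lyra), (Gamma, Lyra), (Helix, Beta), (Nova, Argo), (Omega, Nova), (Orion, Omega)}.
π_{title, role} gives {(Argo, Nova), (Atlas, Echo), (Beta, Helix), (Echo, Alpha), (Helix, Delta), (Lyra, Echo), (Lyra, Gamma), (Nova, Omega), (Omega, Orion)}.

{(Argo, Nova), (Atlas, Echo), (Beta, Helix), (Echo, Alpha), (Helix, Delta), (Lyra, Echo), (Lyra, Gamma), (Nova, Omega), (Omega, Orion)}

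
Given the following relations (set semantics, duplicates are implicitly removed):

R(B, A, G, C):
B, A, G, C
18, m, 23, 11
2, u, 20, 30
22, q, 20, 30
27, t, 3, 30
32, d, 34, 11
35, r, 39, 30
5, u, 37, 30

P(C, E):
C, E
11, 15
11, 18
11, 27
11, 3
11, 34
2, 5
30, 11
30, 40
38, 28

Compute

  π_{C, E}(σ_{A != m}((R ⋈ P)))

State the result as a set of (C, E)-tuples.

R ⋈ P (natural join on C): {(18, m, 23, 11, 15), (18, m, 23, 11, 18), (18, m, 23, 11, 27), (18, m, 23, 11, 3), (18, m, 23, 11, 34), (2, u, 20, 30, 11), (2, u, 20, 30, 40), (22, q, 20, 30, 11), (22, q, 20, 30, 40), (27, t, 3, 30, 11), (27, t, 3, 30, 40), (32, d, 34, 11, 15), (32, d, 34, 11, 18), (32, d, 34, 11, 27), (32, d, 34, 11, 3), (32, d, 34, 11, 34), (35, r, 39, 30, 11), (35, r, 39, 30, 40), (5, u, 37, 30, 11), (5, u, 37, 30, 40)}
Selection A != m: {(2, u, 20, 30, 11), (2, u, 20, 30, 40), (22, q, 20, 30, 11), (22, q, 20, 30, 40), (27, t, 3, 30, 11), (27, t, 3, 30, 40), (32, d, 34, 11, 15), (32, d, 34, 11, 18), (32, d, 34, 11, 27), (32, d, 34, 11, 3), (32, d, 34, 11, 34), (35, r, 39, 30, 11), (35, r, 39, 30, 40), (5, u, 37, 30, 11), (5, u, 37, 30, 40)}
Projecting to C, E (8 duplicate(s) eliminated): {(11, 15), (11, 18), (11, 27), (11, 3), (11, 34), (30, 11), (30, 40)}

{(11, 15), (11, 18), (11, 27), (11, 3), (11, 34), (30, 11), (30, 40)}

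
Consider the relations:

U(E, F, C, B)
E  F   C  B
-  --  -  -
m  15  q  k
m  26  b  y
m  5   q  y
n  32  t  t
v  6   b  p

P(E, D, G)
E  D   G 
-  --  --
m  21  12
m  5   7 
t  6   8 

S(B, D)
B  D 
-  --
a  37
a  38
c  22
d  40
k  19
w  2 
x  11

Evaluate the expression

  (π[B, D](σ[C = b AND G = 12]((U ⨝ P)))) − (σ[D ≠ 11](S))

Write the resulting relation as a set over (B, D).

Natural join on E: {(m, 15, q, k, 21, 12), (m, 15, q, k, 5, 7), (m, 26, b, y, 21, 12), (m, 26, b, y, 5, 7), (m, 5, q, y, 21, 12), (m, 5, q, y, 5, 7)}
Filtering on C = b AND G = 12 leaves {(m, 26, b, y, 21, 12)}.
π_{B, D} gives {(y, 21)}.
Filtering on D ≠ 11 leaves {(a, 37), (a, 38), (c, 22), (d, 40), (k, 19), (w, 2)}.
Set difference of the two operands is {(y, 21)}.

{(y, 21)}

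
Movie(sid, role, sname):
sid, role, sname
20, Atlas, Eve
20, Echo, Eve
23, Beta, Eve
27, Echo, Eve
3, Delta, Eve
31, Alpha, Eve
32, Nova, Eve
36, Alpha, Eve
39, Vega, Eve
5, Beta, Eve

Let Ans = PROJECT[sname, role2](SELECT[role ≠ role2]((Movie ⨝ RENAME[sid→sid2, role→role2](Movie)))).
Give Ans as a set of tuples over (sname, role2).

{(Eve, Alpha), (Eve, Atlas), (Eve, Beta), (Eve, Delta), (Eve, Echo), (Eve, Nova), (Eve, Vega)}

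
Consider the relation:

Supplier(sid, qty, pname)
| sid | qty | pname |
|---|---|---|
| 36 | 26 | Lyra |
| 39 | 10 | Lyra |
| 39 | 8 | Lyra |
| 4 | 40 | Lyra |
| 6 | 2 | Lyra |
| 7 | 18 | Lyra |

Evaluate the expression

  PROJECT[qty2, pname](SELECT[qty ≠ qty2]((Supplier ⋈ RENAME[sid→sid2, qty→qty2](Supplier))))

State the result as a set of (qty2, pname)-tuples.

ρ[sid→sid2, qty→qty2]: schema becomes (sid2, qty2, pname); tuples unchanged.
Supplier ⋈ RENAME[sid→sid2, qty→qty2](Supplier) (natural join on pname): {(36, 26, Lyra, 36, 26), (36, 26, Lyra, 39, 10), (36, 26, Lyra, 39, 8), (36, 26, Lyra, 4, 40), (36, 26, Lyra, 6, 2), (36, 26, Lyra, 7, 18), (39, 10, Lyra, 36, 26), (39, 10, Lyra, 39, 10), (39, 10, Lyra, 39, 8), (39, 10, Lyra, 4, 40), (39, 10, Lyra, 6, 2), (39, 10, Lyra, 7, 18), (39, 8, Lyra, 36, 26), (39, 8, Lyra, 39, 10), (39, 8, Lyra, 39, 8), (39, 8, Lyra, 4, 40), (39, 8, Lyra, 6, 2), (39, 8, Lyra, 7, 18), (4, 40, Lyra, 36, 26), (4, 40, Lyra, 39, 10), (4, 40, Lyra, 39, 8), (4, 40, Lyra, 4, 40), (4, 40, Lyra, 6, 2), (4, 40, Lyra, 7, 18), (6, 2, Lyra, 36, 26), (6, 2, Lyra, 39, 10), (6, 2, Lyra, 39, 8), (6, 2, Lyra, 4, 40), (6, 2, Lyra, 6, 2), (6, 2, Lyra, 7, 18), (7, 18, Lyra, 36, 26), (7, 18, Lyra, 39, 10), (7, 18, Lyra, 39, 8), (7, 18, Lyra, 4, 40), (7, 18, Lyra, 6, 2), (7, 18, Lyra, 7, 18)}
Filtering on qty ≠ qty2 leaves {(36, 26, Lyra, 39, 10), (36, 26, Lyra, 39, 8), (36, 26, Lyra, 4, 40), (36, 26, Lyra, 6, 2), (36, 26, Lyra, 7, 18), (39, 10, Lyra, 36, 26), (39, 10, Lyra, 39, 8), (39, 10, Lyra, 4, 40), (39, 10, Lyra, 6, 2), (39, 10, Lyra, 7, 18), (39, 8, Lyra, 36, 26), (39, 8, Lyra, 39, 10), (39, 8, Lyra, 4, 40), (39, 8, Lyra, 6, 2), (39, 8, Lyra, 7, 18), (4, 40, Lyra, 36, 26), (4, 40, Lyra, 39, 10), (4, 40, Lyra, 39, 8), (4, 40, Lyra, 6, 2), (4, 40, Lyra, 7, 18), (6, 2, Lyra, 36, 26), (6, 2, Lyra, 39, 10), (6, 2, Lyra, 39, 8), (6, 2, Lyra, 4, 40), (6, 2, Lyra, 7, 18), (7, 18, Lyra, 36, 26), (7, 18, Lyra, 39, 10), (7, 18, Lyra, 39, 8), (7, 18, Lyra, 4, 40), (7, 18, Lyra, 6, 2)}.
π[qty2, pname]: project onto (qty2, pname) (24 duplicate(s) eliminated) → {(10, Lyra), (18, Lyra), (2, Lyra), (26, Lyra), (40, Lyra), (8, Lyra)}

{(10, Lyra), (18, Lyra), (2, Lyra), (26, Lyra), (40, Lyra), (8, Lyra)}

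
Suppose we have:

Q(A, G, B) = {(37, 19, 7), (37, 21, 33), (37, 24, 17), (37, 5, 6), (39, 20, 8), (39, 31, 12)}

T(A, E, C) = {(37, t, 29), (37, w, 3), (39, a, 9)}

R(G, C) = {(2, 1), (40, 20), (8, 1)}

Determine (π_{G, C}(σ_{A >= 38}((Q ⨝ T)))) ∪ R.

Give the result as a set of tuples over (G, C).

Joining Q and T on A yields {(37, 19, 7, t, 29), (37, 19, 7, w, 3), (37, 21, 33, t, 29), (37, 21, 33, w, 3), (37, 24, 17, t, 29), (37, 24, 17, w, 3), (37, 5, 6, t, 29), (37, 5, 6, w, 3), (39, 20, 8, a, 9), (39, 31, 12, a, 9)}.
Selection A >= 38: {(39, 20, 8, a, 9), (39, 31, 12, a, 9)}
Projecting to G, C: {(20, 9), (31, 9)}
Set union of the two operands is {(2, 1), (20, 9), (31, 9), (40, 20), (8, 1)}.

{(2, 1), (20, 9), (31, 9), (40, 20), (8, 1)}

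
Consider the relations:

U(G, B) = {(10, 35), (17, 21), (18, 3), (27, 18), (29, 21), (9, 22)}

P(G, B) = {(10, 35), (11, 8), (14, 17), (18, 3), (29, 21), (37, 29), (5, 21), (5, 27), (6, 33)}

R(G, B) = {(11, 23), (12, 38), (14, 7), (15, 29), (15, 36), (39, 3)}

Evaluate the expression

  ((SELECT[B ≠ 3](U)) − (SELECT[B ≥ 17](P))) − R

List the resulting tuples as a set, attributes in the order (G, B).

Filtering on B ≠ 3 leaves {(10, 35), (17, 21), (27, 18), (29, 21), (9, 22)}.
Filtering on B ≥ 17 leaves {(10, 35), (14, 17), (29, 21), (37, 29), (5, 21), (5, 27), (6, 33)}.
Set difference of the two operands is {(17, 21), (27, 18), (9, 22)}.
Set difference of the two operands is {(17, 21), (27, 18), (9, 22)}.

{(17, 21), (27, 18), (9, 22)}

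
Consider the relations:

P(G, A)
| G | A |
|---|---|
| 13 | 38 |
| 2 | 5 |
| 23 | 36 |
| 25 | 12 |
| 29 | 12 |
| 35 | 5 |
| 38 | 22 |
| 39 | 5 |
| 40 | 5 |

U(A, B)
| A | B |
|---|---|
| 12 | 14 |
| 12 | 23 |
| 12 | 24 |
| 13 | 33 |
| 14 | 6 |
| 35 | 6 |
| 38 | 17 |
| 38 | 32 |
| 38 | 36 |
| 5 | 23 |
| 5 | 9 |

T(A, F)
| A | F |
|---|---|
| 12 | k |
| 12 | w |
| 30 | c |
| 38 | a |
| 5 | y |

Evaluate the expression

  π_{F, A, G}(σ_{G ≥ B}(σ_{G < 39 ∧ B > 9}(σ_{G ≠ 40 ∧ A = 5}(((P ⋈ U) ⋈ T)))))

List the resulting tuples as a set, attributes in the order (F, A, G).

{(y, 5, 35)}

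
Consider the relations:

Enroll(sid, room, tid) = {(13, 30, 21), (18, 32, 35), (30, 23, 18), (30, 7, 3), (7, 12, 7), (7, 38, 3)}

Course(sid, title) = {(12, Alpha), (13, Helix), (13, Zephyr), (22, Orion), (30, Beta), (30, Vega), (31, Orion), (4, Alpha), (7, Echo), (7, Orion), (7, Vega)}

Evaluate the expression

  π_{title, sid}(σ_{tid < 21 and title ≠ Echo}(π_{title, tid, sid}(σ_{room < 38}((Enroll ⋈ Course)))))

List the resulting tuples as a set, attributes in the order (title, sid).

{(Beta, 30), (Orion, 7), (Vega, 30), (Vega, 7)}

Joining Enroll and Course on sid yields {(13, 30, 21, Helix), (13, 30, 21, Zephyr), (30, 23, 18, Beta), (30, 23, 18, Vega), (30, 7, 3, Beta), (30, 7, 3, Vega), (7, 12, 7, Echo), (7, 12, 7, Orion), (7, 12, 7, Vega), (7, 38, 3, Echo), (7, 38, 3, Orion), (7, 38, 3, Vega)}.
Filtering on room < 38 leaves {(13, 30, 21, Helix), (13, 30, 21, Zephyr), (30, 23, 18, Beta), (30, 23, 18, Vega), (30, 7, 3, Beta), (30, 7, 3, Vega), (7, 12, 7, Echo), (7, 12, 7, Orion), (7, 12, 7, Vega)}.
Keep only column(s) title, tid, sid: {(Beta, 18, 30), (Beta, 3, 30), (Echo, 7, 7), (Helix, 21, 13), (Orion, 7, 7), (Vega, 18, 30), (Vega, 3, 30), (Vega, 7, 7), (Zephyr, 21, 13)}
Filtering on tid < 21 and title ≠ Echo leaves {(Beta, 18, 30), (Beta, 3, 30), (Orion, 7, 7), (Vega, 18, 30), (Vega, 3, 30), (Vega, 7, 7)}.
Keep only column(s) title, sid (2 duplicate(s) eliminated): {(Beta, 30), (Orion, 7), (Vega, 30), (Vega, 7)}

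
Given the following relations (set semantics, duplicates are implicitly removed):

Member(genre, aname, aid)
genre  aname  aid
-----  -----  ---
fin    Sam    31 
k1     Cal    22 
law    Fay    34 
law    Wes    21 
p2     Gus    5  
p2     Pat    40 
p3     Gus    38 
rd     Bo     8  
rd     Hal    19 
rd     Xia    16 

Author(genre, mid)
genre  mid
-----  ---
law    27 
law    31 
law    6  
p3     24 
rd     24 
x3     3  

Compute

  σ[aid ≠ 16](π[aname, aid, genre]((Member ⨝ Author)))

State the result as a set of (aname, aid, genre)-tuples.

{(Bo, 8, rd), (Fay, 34, law), (Gus, 38, p3), (Hal, 19, rd), (Wes, 21, law)}

Member ⋈ Author (natural join on genre): {(law, Fay, 34, 27), (law, Fay, 34, 31), (law, Fay, 34, 6), (law, Wes, 21, 27), (law, Wes, 21, 31), (law, Wes, 21, 6), (p3, Gus, 38, 24), (rd, Bo, 8, 24), (rd, Hal, 19, 24), (rd, Xia, 16, 24)}
π[aname, aid, genre]: project onto (aname, aid, genre) (4 duplicate(s) eliminated) → {(Bo, 8, rd), (Fay, 34, law), (Gus, 38, p3), (Hal, 19, rd), (Wes, 21, law), (Xia, 16, rd)}
Filtering on aid ≠ 16 leaves {(Bo, 8, rd), (Fay, 34, law), (Gus, 38, p3), (Hal, 19, rd), (Wes, 21, law)}.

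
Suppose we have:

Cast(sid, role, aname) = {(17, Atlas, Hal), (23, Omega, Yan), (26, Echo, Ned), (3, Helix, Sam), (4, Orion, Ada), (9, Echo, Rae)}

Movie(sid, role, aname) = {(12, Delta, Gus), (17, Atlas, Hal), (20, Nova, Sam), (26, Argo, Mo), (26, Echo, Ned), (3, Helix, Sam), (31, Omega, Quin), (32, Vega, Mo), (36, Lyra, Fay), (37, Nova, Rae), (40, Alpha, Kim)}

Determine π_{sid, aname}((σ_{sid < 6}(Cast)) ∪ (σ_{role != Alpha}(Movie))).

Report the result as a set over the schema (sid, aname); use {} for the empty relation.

Filtering on sid < 6 leaves {(3, Helix, Sam), (4, Orion, Ada)}.
Filtering on role != Alpha leaves {(12, Delta, Gus), (17, Atlas, Hal), (20, Nova, Sam), (26, Argo, Mo), (26, Echo, Ned), (3, Helix, Sam), (31, Omega, Quin), (32, Vega, Mo), (36, Lyra, Fay), (37, Nova, Rae)}.
Union: {(3, Helix, Sam), (4, Orion, Ada)} with {(12, Delta, Gus), (17, Atlas, Hal), (20, Nova, Sam), (26, Argo, Mo), (26, Echo, Ned), (3, Helix, Sam), (31, Omega, Quin), (32, Vega, Mo), (36, Lyra, Fay), (37, Nova, Rae)} → {(12, Delta, Gus), (17, Atlas, Hal), (20, Nova, Sam), (26, Argo, Mo), (26, Echo, Ned), (3, Helix, Sam), (31, Omega, Quin), (32, Vega, Mo), (36, Lyra, Fay), (37, Nova, Rae), (4, Orion, Ada)}
π[sid, aname]: project onto (sid, aname) → {(12, Gus), (17, Hal), (20, Sam), (26, Mo), (26, Ned), (3, Sam), (31, Quin), (32, Mo), (36, Fay), (37, Rae), (4, Ada)}

{(12, Gus), (17, Hal), (20, Sam), (26, Mo), (26, Ned), (3, Sam), (31, Quin), (32, Mo), (36, Fay), (37, Rae), (4, Ada)}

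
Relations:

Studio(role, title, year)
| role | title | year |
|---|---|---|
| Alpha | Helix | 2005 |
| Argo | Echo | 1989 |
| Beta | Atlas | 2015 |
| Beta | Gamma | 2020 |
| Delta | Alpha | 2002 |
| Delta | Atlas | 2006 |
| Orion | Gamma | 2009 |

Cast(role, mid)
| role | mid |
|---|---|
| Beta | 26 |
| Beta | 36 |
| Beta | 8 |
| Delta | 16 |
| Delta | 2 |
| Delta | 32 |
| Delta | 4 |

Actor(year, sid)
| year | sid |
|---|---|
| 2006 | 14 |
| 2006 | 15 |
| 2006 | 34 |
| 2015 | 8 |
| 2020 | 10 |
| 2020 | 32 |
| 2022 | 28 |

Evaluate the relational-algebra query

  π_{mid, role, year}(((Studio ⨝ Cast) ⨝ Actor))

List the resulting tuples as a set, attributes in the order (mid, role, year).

Natural join on role: {(Beta, Atlas, 2015, 26), (Beta, Atlas, 2015, 36), (Beta, Atlas, 2015, 8), (Beta, Gamma, 2020, 26), (Beta, Gamma, 2020, 36), (Beta, Gamma, 2020, 8), (Delta, Alpha, 2002, 16), (Delta, Alpha, 2002, 2), (Delta, Alpha, 2002, 32), (Delta, Alpha, 2002, 4), (Delta, Atlas, 2006, 16), (Delta, Atlas, 2006, 2), (Delta, Atlas, 2006, 32), (Delta, Atlas, 2006, 4)}
Natural join on year: {(Beta, Atlas, 2015, 26, 8), (Beta, Atlas, 2015, 36, 8), (Beta, Atlas, 2015, 8, 8), (Beta, Gamma, 2020, 26, 10), (Beta, Gamma, 2020, 26, 32), (Beta, Gamma, 2020, 36, 10), (Beta, Gamma, 2020, 36, 32), (Beta, Gamma, 2020, 8, 10), (Beta, Gamma, 2020, 8, 32), (Delta, Atlas, 2006, 16, 14), (Delta, Atlas, 2006, 16, 15), (Delta, Atlas, 2006, 16, 34), (Delta, Atlas, 2006, 2, 14), (Delta, Atlas, 2006, 2, 15), (Delta, Atlas, 2006, 2, 34), (Delta, Atlas, 2006, 32, 14), (Delta, Atlas, 2006, 32, 15), (Delta, Atlas, 2006, 32, 34), (Delta, Atlas, 2006, 4, 14), (Delta, Atlas, 2006, 4, 15), (Delta, Atlas, 2006, 4, 34)}
Keep only column(s) mid, role, year (11 duplicate(s) eliminated): {(16, Delta, 2006), (2, Delta, 2006), (26, Beta, 2015), (26, Beta, 2020), (32, Delta, 2006), (36, Beta, 2015), (36, Beta, 2020), (4, Delta, 2006), (8, Beta, 2015), (8, Beta, 2020)}

{(16, Delta, 2006), (2, Delta, 2006), (26, Beta, 2015), (26, Beta, 2020), (32, Delta, 2006), (36, Beta, 2015), (36, Beta, 2020), (4, Delta, 2006), (8, Beta, 2015), (8, Beta, 2020)}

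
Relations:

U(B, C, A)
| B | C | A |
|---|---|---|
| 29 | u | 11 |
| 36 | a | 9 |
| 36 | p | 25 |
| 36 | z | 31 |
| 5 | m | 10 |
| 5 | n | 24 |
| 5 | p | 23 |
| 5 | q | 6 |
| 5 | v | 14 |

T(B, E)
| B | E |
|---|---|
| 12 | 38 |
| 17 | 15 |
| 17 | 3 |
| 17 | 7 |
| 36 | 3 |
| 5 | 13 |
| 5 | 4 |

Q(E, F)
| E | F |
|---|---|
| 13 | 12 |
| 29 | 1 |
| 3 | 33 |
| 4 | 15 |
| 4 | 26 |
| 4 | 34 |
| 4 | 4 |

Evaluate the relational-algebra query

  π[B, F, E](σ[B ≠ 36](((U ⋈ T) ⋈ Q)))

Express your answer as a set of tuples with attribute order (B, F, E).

{(5, 12, 13), (5, 15, 4), (5, 26, 4), (5, 34, 4), (5, 4, 4)}

Joining U and T on B yields {(36, a, 9, 3), (36, p, 25, 3), (36, z, 31, 3), (5, m, 10, 13), (5, m, 10, 4), (5, n, 24, 13), (5, n, 24, 4), (5, p, 23, 13), (5, p, 23, 4), (5, q, 6, 13), (5, q, 6, 4), (5, v, 14, 13), (5, v, 14, 4)}.
Joining (U ⋈ T) and Q on E yields {(36, a, 9, 3, 33), (36, p, 25, 3, 33), (36, z, 31, 3, 33), (5, m, 10, 13, 12), (5, m, 10, 4, 15), (5, m, 10, 4, 26), (5, m, 10, 4, 34), (5, m, 10, 4, 4), (5, n, 24, 13, 12), (5, n, 24, 4, 15), (5, n, 24, 4, 26), (5, n, 24, 4, 34), (5, n, 24, 4, 4), (5, p, 23, 13, 12), (5, p, 23, 4, 15), (5, p, 23, 4, 26), (5, p, 23, 4, 34), (5, p, 23, 4, 4), (5, q, 6, 13, 12), (5, q, 6, 4, 15), (5, q, 6, 4, 26), (5, q, 6, 4, 34), (5, q, 6, 4, 4), (5, v, 14, 13, 12), (5, v, 14, 4, 15), (5, v, 14, 4, 26), (5, v, 14, 4, 34), (5, v, 14, 4, 4)}.
Apply σ_{B ≠ 36}; surviving tuples: {(5, m, 10, 13, 12), (5, m, 10, 4, 15), (5, m, 10, 4, 26), (5, m, 10, 4, 34), (5, m, 10, 4, 4), (5, n, 24, 13, 12), (5, n, 24, 4, 15), (5, n, 24, 4, 26), (5, n, 24, 4, 34), (5, n, 24, 4, 4), (5, p, 23, 13, 12), (5, p, 23, 4, 15), (5, p, 23, 4, 26), (5, p, 23, 4, 34), (5, p, 23, 4, 4), (5, q, 6, 13, 12), (5, q, 6, 4, 15), (5, q, 6, 4, 26), (5, q, 6, 4, 34), (5, q, 6, 4, 4), (5, v, 14, 13, 12), (5, v, 14, 4, 15), (5, v, 14, 4, 26), (5, v, 14, 4, 34), (5, v, 14, 4, 4)}
π[B, F, E]: project onto (B, F, E) (20 duplicate(s) eliminated) → {(5, 12, 13), (5, 15, 4), (5, 26, 4), (5, 34, 4), (5, 4, 4)}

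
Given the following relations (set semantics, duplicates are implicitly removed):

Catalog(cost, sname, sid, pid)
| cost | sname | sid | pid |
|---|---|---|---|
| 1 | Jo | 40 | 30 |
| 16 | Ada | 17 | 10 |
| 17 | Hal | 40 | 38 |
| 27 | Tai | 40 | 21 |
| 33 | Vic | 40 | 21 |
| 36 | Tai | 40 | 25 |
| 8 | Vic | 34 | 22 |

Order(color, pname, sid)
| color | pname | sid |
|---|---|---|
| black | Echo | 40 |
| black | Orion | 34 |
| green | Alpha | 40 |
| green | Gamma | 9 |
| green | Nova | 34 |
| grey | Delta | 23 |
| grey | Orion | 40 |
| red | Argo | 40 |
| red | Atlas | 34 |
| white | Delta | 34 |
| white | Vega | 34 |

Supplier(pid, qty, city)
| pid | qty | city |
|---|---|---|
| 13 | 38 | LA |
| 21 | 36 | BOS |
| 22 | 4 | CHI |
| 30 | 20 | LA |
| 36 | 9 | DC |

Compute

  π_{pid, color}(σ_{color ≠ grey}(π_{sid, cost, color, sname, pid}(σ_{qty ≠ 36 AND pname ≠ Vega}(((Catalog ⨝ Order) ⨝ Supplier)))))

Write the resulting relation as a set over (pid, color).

Natural join on sid: {(1, Jo, 40, 30, black, Echo), (1, Jo, 40, 30, green, Alpha), (1, Jo, 40, 30, grey, Orion), (1, Jo, 40, 30, red, Argo), (17, Hal, 40, 38, black, Echo), (17, Hal, 40, 38, green, Alpha), (17, Hal, 40, 38, grey, Orion), (17, Hal, 40, 38, red, Argo), (27, Tai, 40, 21, black, Echo), (27, Tai, 40, 21, green, Alpha), (27, Tai, 40, 21, grey, Orion), (27, Tai, 40, 21, red, Argo), (33, Vic, 40, 21, black, Echo), (33, Vic, 40, 21, green, Alpha), (33, Vic, 40, 21, grey, Orion), (33, Vic, 40, 21, red, Argo), (36, Tai, 40, 25, black, Echo), (36, Tai, 40, 25, green, Alpha), (36, Tai, 40, 25, grey, Orion), (36, Tai, 40, 25, red, Argo), (8, Vic, 34, 22, black, Orion), (8, Vic, 34, 22, green, Nova), (8, Vic, 34, 22, red, Atlas), (8, Vic, 34, 22, white, Delta), (8, Vic, 34, 22, white, Vega)}
Natural join on pid: {(1, Jo, 40, 30, black, Echo, 20, LA), (1, Jo, 40, 30, green, Alpha, 20, LA), (1, Jo, 40, 30, grey, Orion, 20, LA), (1, Jo, 40, 30, red, Argo, 20, LA), (27, Tai, 40, 21, black, Echo, 36, BOS), (27, Tai, 40, 21, green, Alpha, 36, BOS), (27, Tai, 40, 21, grey, Orion, 36, BOS), (27, Tai, 40, 21, red, Argo, 36, BOS), (33, Vic, 40, 21, black, Echo, 36, BOS), (33, Vic, 40, 21, green, Alpha, 36, BOS), (33, Vic, 40, 21, grey, Orion, 36, BOS), (33, Vic, 40, 21, red, Argo, 36, BOS), (8, Vic, 34, 22, black, Orion, 4, CHI), (8, Vic, 34, 22, green, Nova, 4, CHI), (8, Vic, 34, 22, red, Atlas, 4, CHI), (8, Vic, 34, 22, white, Delta, 4, CHI), (8, Vic, 34, 22, white, Vega, 4, CHI)}
Apply σ_{qty ≠ 36 AND pname ≠ Vega}; surviving tuples: {(1, Jo, 40, 30, black, Echo, 20, LA), (1, Jo, 40, 30, green, Alpha, 20, LA), (1, Jo, 40, 30, grey, Orion, 20, LA), (1, Jo, 40, 30, red, Argo, 20, LA), (8, Vic, 34, 22, black, Orion, 4, CHI), (8, Vic, 34, 22, green, Nova, 4, CHI), (8, Vic, 34, 22, red, Atlas, 4, CHI), (8, Vic, 34, 22, white, Delta, 4, CHI)}
Projecting to sid, cost, color, sname, pid: {(34, 8, black, Vic, 22), (34, 8, green, Vic, 22), (34, 8, red, Vic, 22), (34, 8, white, Vic, 22), (40, 1, black, Jo, 30), (40, 1, green, Jo, 30), (40, 1, grey, Jo, 30), (40, 1, red, Jo, 30)}
Apply σ_{color ≠ grey}; surviving tuples: {(34, 8, black, Vic, 22), (34, 8, green, Vic, 22), (34, 8, red, Vic, 22), (34, 8, white, Vic, 22), (40, 1, black, Jo, 30), (40, 1, green, Jo, 30), (40, 1, red, Jo, 30)}
Projecting to pid, color: {(22, black), (22, green), (22, red), (22, white), (30, black), (30, green), (30, red)}

{(22, black), (22, green), (22, red), (22, white), (30, black), (30, green), (30, red)}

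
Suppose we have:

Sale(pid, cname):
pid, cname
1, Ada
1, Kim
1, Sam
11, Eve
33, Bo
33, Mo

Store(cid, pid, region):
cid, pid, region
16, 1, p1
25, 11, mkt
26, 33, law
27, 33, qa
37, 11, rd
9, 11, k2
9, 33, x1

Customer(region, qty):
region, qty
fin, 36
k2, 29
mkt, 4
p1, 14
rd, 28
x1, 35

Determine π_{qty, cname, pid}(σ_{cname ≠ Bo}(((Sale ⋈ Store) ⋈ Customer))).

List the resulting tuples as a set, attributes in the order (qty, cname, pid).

{(14, Ada, 1), (14, Kim, 1), (14, Sam, 1), (28, Eve, 11), (29, Eve, 11), (35, Mo, 33), (4, Eve, 11)}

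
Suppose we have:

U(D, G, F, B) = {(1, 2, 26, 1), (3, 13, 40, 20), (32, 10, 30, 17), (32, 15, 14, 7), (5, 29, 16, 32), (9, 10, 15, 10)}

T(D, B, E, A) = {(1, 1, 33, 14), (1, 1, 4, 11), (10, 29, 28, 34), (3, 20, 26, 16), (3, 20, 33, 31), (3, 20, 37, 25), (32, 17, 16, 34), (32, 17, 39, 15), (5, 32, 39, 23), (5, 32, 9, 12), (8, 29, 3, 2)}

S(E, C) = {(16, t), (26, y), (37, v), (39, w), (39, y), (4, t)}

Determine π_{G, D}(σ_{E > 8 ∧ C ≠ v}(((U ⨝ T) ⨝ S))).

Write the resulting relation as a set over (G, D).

{(10, 32), (13, 3), (29, 5)}

Joining U and T on D, B yields {(1, 2, 26, 1, 33, 14), (1, 2, 26, 1, 4, 11), (3, 13, 40, 20, 26, 16), (3, 13, 40, 20, 33, 31), (3, 13, 40, 20, 37, 25), (32, 10, 30, 17, 16, 34), (32, 10, 30, 17, 39, 15), (5, 29, 16, 32, 39, 23), (5, 29, 16, 32, 9, 12)}.
Joining (U ⨝ T) and S on E yields {(1, 2, 26, 1, 4, 11, t), (3, 13, 40, 20, 26, 16, y), (3, 13, 40, 20, 37, 25, v), (32, 10, 30, 17, 16, 34, t), (32, 10, 30, 17, 39, 15, w), (32, 10, 30, 17, 39, 15, y), (5, 29, 16, 32, 39, 23, w), (5, 29, 16, 32, 39, 23, y)}.
σ[E > 8 ∧ C ≠ v]: keep tuples satisfying E > 8 ∧ C ≠ v → {(3, 13, 40, 20, 26, 16, y), (32, 10, 30, 17, 16, 34, t), (32, 10, 30, 17, 39, 15, w), (32, 10, 30, 17, 39, 15, y), (5, 29, 16, 32, 39, 23, w), (5, 29, 16, 32, 39, 23, y)}
Projecting to G, D (3 duplicate(s) eliminated): {(10, 32), (13, 3), (29, 5)}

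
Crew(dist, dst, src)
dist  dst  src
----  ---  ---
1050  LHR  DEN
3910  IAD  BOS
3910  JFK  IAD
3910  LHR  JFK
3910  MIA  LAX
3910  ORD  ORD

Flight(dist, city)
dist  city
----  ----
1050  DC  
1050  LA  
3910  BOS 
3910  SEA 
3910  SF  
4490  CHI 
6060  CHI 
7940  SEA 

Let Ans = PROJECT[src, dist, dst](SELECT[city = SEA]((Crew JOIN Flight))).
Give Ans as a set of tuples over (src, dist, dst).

Joining Crew and Flight on dist yields {(1050, LHR, DEN, DC), (1050, LHR, DEN, LA), (3910, IAD, BOS, BOS), (3910, IAD, BOS, SEA), (3910, IAD, BOS, SF), (3910, JFK, IAD, BOS), (3910, JFK, IAD, SEA), (3910, JFK, IAD, SF), (3910, LHR, JFK, BOS), (3910, LHR, JFK, SEA), (3910, LHR, JFK, SF), (3910, MIA, LAX, BOS), (3910, MIA, LAX, SEA), (3910, MIA, LAX, SF), (3910, ORD, ORD, BOS), (3910, ORD, ORD, SEA), (3910, ORD, ORD, SF)}.
σ[city = SEA]: keep tuples satisfying city = SEA → {(3910, IAD, BOS, SEA), (3910, JFK, IAD, SEA), (3910, LHR, JFK, SEA), (3910, MIA, LAX, SEA), (3910, ORD, ORD, SEA)}
Projecting to src, dist, dst: {(BOS, 3910, IAD), (IAD, 3910, JFK), (JFK, 3910, LHR), (LAX, 3910, MIA), (ORD, 3910, ORD)}

{(BOS, 3910, IAD), (IAD, 3910, JFK), (JFK, 3910, LHR), (LAX, 3910, MIA), (ORD, 3910, ORD)}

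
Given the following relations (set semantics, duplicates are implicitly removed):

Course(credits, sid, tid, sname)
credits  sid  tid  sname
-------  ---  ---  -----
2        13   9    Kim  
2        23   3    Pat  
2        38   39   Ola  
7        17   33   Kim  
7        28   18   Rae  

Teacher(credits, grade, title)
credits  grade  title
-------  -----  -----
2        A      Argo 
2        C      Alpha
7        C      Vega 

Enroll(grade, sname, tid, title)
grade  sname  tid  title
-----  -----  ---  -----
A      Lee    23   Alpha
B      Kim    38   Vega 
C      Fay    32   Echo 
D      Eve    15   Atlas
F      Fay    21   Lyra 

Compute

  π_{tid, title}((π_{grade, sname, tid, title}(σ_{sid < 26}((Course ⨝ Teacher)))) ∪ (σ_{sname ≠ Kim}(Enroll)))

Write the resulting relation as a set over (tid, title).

{(15, Atlas), (21, Lyra), (23, Alpha), (3, Alpha), (3, Argo), (32, Echo), (33, Vega), (9, Alpha), (9, Argo)}

Course ⋈ Teacher (natural join on credits): {(2, 13, 9, Kim, A, Argo), (2, 13, 9, Kim, C, Alpha), (2, 23, 3, Pat, A, Argo), (2, 23, 3, Pat, C, Alpha), (2, 38, 39, Ola, A, Argo), (2, 38, 39, Ola, C, Alpha), (7, 17, 33, Kim, C, Vega), (7, 28, 18, Rae, C, Vega)}
Filtering on sid < 26 leaves {(2, 13, 9, Kim, A, Argo), (2, 13, 9, Kim, C, Alpha), (2, 23, 3, Pat, A, Argo), (2, 23, 3, Pat, C, Alpha), (7, 17, 33, Kim, C, Vega)}.
Keep only column(s) grade, sname, tid, title: {(A, Kim, 9, Argo), (A, Pat, 3, Argo), (C, Kim, 33, Vega), (C, Kim, 9, Alpha), (C, Pat, 3, Alpha)}
Filtering on sname ≠ Kim leaves {(A, Lee, 23, Alpha), (C, Fay, 32, Echo), (D, Eve, 15, Atlas), (F, Fay, 21, Lyra)}.
Taking the union: {(A, Kim, 9, Argo), (A, Lee, 23, Alpha), (A, Pat, 3, Argo), (C, Fay, 32, Echo), (C, Kim, 33, Vega), (C, Kim, 9, Alpha), (C, Pat, 3, Alpha), (D, Eve, 15, Atlas), (F, Fay, 21, Lyra)}
Keep only column(s) tid, title: {(15, Atlas), (21, Lyra), (23, Alpha), (3, Alpha), (3, Argo), (32, Echo), (33, Vega), (9, Alpha), (9, Argo)}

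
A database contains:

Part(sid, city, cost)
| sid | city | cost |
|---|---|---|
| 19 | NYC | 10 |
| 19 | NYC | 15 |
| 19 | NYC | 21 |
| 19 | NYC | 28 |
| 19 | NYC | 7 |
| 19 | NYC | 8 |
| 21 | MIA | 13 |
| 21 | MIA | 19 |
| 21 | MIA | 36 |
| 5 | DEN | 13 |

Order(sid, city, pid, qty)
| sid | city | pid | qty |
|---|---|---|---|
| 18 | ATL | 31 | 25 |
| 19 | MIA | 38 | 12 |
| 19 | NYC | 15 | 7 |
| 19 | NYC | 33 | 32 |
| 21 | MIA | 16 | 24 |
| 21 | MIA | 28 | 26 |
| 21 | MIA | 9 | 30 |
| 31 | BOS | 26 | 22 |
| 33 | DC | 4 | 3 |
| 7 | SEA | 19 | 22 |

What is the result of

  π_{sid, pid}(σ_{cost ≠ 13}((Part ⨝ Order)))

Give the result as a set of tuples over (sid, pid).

Part ⋈ Order (natural join on sid, city): {(19, NYC, 10, 15, 7), (19, NYC, 10, 33, 32), (19, NYC, 15, 15, 7), (19, NYC, 15, 33, 32), (19, NYC, 21, 15, 7), (19, NYC, 21, 33, 32), (19, NYC, 28, 15, 7), (19, NYC, 28, 33, 32), (19, NYC, 7, 15, 7), (19, NYC, 7, 33, 32), (19, NYC, 8, 15, 7), (19, NYC, 8, 33, 32), (21, MIA, 13, 16, 24), (21, MIA, 13, 28, 26), (21, MIA, 13, 9, 30), (21, MIA, 19, 16, 24), (21, MIA, 19, 28, 26), (21, MIA, 19, 9, 30), (21, MIA, 36, 16, 24), (21, MIA, 36, 28, 26), (21, MIA, 36, 9, 30)}
σ[cost ≠ 13]: keep tuples satisfying cost ≠ 13 → {(19, NYC, 10, 15, 7), (19, NYC, 10, 33, 32), (19, NYC, 15, 15, 7), (19, NYC, 15, 33, 32), (19, NYC, 21, 15, 7), (19, NYC, 21, 33, 32), (19, NYC, 28, 15, 7), (19, NYC, 28, 33, 32), (19, NYC, 7, 15, 7), (19, NYC, 7, 33, 32), (19, NYC, 8, 15, 7), (19, NYC, 8, 33, 32), (21, MIA, 19, 16, 24), (21, MIA, 19, 28, 26), (21, MIA, 19, 9, 30), (21, MIA, 36, 16, 24), (21, MIA, 36, 28, 26), (21, MIA, 36, 9, 30)}
π_{sid, pid} gives {(19, 15), (19, 33), (21, 16), (21, 28), (21, 9)} (13 duplicate(s) eliminated).

{(19, 15), (19, 33), (21, 16), (21, 28), (21, 9)}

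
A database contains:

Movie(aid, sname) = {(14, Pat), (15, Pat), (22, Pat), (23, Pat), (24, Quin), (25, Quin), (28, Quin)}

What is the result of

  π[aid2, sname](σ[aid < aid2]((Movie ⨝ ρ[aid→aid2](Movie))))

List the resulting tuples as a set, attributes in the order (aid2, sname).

{(15, Pat), (22, Pat), (23, Pat), (25, Quin), (28, Quin)}

ρ[aid→aid2]: schema becomes (aid2, sname); tuples unchanged.
Movie ⋈ ρ[aid→aid2](Movie) (natural join on sname): {(14, Pat, 14), (14, Pat, 15), (14, Pat, 22), (14, Pat, 23), (15, Pat, 14), (15, Pat, 15), (15, Pat, 22), (15, Pat, 23), (22, Pat, 14), (22, Pat, 15), (22, Pat, 22), (22, Pat, 23), (23, Pat, 14), (23, Pat, 15), (23, Pat, 22), (23, Pat, 23), (24, Quin, 24), (24, Quin, 25), (24, Quin, 28), (25, Quin, 24), (25, Quin, 25), (25, Quin, 28), (28, Quin, 24), (28, Quin, 25), (28, Quin, 28)}
Selection aid < aid2: {(14, Pat, 15), (14, Pat, 22), (14, Pat, 23), (15, Pat, 22), (15, Pat, 23), (22, Pat, 23), (24, Quin, 25), (24, Quin, 28), (25, Quin, 28)}
Projecting to aid2, sname (4 duplicate(s) eliminated): {(15, Pat), (22, Pat), (23, Pat), (25, Quin), (28, Quin)}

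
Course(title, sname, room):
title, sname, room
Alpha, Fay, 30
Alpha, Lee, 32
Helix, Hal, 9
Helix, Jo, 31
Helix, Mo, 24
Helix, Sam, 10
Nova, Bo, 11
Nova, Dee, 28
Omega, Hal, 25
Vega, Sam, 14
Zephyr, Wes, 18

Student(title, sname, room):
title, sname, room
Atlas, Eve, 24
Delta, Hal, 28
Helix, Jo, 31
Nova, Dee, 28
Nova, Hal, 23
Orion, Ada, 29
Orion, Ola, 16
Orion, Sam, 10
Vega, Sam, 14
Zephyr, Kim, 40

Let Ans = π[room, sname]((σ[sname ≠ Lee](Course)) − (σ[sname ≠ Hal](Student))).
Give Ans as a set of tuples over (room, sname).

Apply σ_{sname ≠ Lee}; surviving tuples: {(Alpha, Fay, 30), (Helix, Hal, 9), (Helix, Jo, 31), (Helix, Mo, 24), (Helix, Sam, 10), (Nova, Bo, 11), (Nova, Dee, 28), (Omega, Hal, 25), (Vega, Sam, 14), (Zephyr, Wes, 18)}
Apply σ_{sname ≠ Hal}; surviving tuples: {(Atlas, Eve, 24), (Helix, Jo, 31), (Nova, Dee, 28), (Orion, Ada, 29), (Orion, Ola, 16), (Orion, Sam, 10), (Vega, Sam, 14), (Zephyr, Kim, 40)}
Taking the difference: {(Alpha, Fay, 30), (Helix, Hal, 9), (Helix, Mo, 24), (Helix, Sam, 10), (Nova, Bo, 11), (Omega, Hal, 25), (Zephyr, Wes, 18)}
Projecting to room, sname: {(10, Sam), (11, Bo), (18, Wes), (24, Mo), (25, Hal), (30, Fay), (9, Hal)}

{(10, Sam), (11, Bo), (18, Wes), (24, Mo), (25, Hal), (30, Fay), (9, Hal)}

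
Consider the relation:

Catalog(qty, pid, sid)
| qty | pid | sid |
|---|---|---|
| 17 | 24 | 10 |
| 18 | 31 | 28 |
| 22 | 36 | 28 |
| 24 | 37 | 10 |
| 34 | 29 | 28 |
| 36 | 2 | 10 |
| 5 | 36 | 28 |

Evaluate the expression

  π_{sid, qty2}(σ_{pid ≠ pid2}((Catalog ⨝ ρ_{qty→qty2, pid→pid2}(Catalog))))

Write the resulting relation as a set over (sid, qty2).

{(10, 17), (10, 24), (10, 36), (28, 18), (28, 22), (28, 34), (28, 5)}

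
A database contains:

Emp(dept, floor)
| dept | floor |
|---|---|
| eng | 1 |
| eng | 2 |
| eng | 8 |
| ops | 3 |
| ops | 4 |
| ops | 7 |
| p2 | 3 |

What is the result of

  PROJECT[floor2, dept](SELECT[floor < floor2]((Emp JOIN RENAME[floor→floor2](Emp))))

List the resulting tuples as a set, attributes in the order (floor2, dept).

{(2, eng), (4, ops), (7, ops), (8, eng)}

ρ[floor→floor2]: schema becomes (dept, floor2); tuples unchanged.
Emp ⋈ RENAME[floor→floor2](Emp) (natural join on dept): {(eng, 1, 1), (eng, 1, 2), (eng, 1, 8), (eng, 2, 1), (eng, 2, 2), (eng, 2, 8), (eng, 8, 1), (eng, 8, 2), (eng, 8, 8), (ops, 3, 3), (ops, 3, 4), (ops, 3, 7), (ops, 4, 3), (ops, 4, 4), (ops, 4, 7), (ops, 7, 3), (ops, 7, 4), (ops, 7, 7), (p2, 3, 3)}
Apply σ_{floor < floor2}; surviving tuples: {(eng, 1, 2), (eng, 1, 8), (eng, 2, 8), (ops, 3, 4), (ops, 3, 7), (ops, 4, 7)}
Projecting to floor2, dept (2 duplicate(s) eliminated): {(2, eng), (4, ops), (7, ops), (8, eng)}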